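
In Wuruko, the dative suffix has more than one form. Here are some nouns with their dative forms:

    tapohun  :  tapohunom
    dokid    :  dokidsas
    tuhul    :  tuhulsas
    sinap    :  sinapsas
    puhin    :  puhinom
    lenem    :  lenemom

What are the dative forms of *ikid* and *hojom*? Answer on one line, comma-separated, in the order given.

ikidsas, hojomom

Looking at the final consonant of each stem: -om when the stem ends in a nasal (*tapohun*, *puhin*, *lenem*); -sas when the stem ends in a non-nasal consonant (*dokid*, *tuhul*, *sinap*).
Since the final consonant of *ikid* is /d/ (non-nasal), it takes -sas, giving *ikidsas*.
*hojom* — final consonant /m/ (a nasal) → -om → *hojomom*.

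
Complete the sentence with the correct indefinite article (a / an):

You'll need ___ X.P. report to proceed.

The indefinite article is chosen by the initial *sound* of the following word, not its spelling.
The initialism *X.P.* is read letter by letter; the first letter, X, is pronounced /ɛks/, which begins with a vowel sound.
So the article is *an*: You'll need an X.P. report to proceed.

an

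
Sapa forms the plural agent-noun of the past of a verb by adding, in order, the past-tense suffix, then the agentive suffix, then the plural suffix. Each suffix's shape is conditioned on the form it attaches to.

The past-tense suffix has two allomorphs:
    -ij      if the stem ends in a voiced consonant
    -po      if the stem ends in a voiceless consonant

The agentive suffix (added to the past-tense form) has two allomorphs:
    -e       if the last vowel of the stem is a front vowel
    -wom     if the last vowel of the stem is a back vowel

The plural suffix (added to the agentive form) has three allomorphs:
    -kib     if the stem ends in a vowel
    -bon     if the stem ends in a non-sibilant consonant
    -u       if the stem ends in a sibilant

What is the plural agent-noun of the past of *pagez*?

pagezijekib

*pagez*: final consonant = /z/, voiced → -ij → *pagezij*.
Since the last vowel of the past-tense form *pagezij* is /i/ (a front vowel), it takes -e, giving *pagezije*.
The final sound of the agentive form *pagezije* is /e/, which is a vowel, so the plural suffix is -kib, giving *pagezijekib*.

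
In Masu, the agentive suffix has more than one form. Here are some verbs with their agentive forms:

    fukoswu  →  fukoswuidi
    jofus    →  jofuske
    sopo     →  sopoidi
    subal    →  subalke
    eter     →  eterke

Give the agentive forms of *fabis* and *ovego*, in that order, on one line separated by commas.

fabiske, ovegoidi

The suffix is conditioned by the final sound: -ke when the stem ends in a consonant (*jofus*, *subal*, *eter*); -idi when the stem ends in a vowel (*fukoswu*, *sopo*).
The final sound of *fabis* is /s/, which is a consonant, so the suffix is -ke, giving *fabiske*.
Since the final sound of *ovego* is /o/ (a vowel), it takes -idi, giving *ovegoidi*.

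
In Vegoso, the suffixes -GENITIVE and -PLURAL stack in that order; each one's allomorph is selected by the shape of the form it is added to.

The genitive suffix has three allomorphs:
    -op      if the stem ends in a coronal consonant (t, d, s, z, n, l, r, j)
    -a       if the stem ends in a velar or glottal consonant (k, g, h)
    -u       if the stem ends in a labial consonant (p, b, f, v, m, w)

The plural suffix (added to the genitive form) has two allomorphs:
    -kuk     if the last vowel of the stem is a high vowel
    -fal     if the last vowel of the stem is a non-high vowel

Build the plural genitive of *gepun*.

Since the final consonant of *gepun* is /n/ (coronal), it takes -op, giving *gepunop*.
The genitive form *gepunop*: last vowel = /o/, a non-high vowel → -fal → *gepunopfal*.

gepunopfal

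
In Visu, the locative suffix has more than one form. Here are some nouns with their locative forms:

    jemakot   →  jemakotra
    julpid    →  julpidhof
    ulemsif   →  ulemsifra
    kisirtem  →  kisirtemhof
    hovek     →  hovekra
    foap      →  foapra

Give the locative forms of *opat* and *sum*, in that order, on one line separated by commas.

The suffix is conditioned by the final consonant: -ra when the stem ends in a voiceless consonant (*jemakot*, *ulemsif*, *hovek*, *foap*); -hof when the stem ends in a voiced consonant (*julpid*, *kisirtem*).
*opat*: final consonant = /t/, voiceless → -ra → *opatra*.
The final consonant of *sum* is /m/, which is voiced, so the suffix is -hof, giving *sumhof*.

opatra, sumhof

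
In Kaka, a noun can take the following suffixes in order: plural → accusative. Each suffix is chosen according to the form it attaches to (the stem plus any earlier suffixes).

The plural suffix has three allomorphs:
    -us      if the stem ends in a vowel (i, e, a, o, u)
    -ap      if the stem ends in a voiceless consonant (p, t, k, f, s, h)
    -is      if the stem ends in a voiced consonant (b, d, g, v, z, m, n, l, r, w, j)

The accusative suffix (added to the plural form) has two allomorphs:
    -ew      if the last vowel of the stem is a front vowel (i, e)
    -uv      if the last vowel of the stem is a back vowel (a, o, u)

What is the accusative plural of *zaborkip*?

The final sound of *zaborkip* is /p/, which is a voiceless consonant, so the plural suffix is -ap, giving *zaborkipap*.
The last vowel of the plural form *zaborkipap* is /a/, which is a back vowel, so the accusative suffix is -uv, giving *zaborkipapuv*.

zaborkipapuv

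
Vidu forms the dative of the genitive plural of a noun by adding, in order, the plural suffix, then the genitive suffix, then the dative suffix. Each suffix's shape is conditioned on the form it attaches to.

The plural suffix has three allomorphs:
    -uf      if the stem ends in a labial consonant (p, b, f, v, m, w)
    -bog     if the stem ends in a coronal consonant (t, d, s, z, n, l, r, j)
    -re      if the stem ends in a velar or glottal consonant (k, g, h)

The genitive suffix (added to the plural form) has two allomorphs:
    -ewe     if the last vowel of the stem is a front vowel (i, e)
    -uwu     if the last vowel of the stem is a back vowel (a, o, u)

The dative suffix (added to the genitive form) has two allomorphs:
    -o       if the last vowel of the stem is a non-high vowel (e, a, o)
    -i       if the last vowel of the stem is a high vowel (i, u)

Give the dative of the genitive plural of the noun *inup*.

inupufuwui

The final consonant of *inup* is /p/, which is labial, so the plural suffix is -uf, giving *inupuf*.
The plural form *inupuf* — last vowel /u/ (a back vowel) → -uwu → *inupufuwu*.
The genitive form *inupufuwu*: last vowel = /u/, a high vowel → -i → *inupufuwui*.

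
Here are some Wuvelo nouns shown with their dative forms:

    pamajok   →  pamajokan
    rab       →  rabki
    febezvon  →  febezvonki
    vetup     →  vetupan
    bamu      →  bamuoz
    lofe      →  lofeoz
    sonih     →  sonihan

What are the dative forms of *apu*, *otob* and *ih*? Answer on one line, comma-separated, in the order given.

apuoz, otobki, ihan

Looking at the final sound of each stem: -an when the stem ends in a voiceless consonant (*pamajok*, *vetup*, *sonih*); -ki when the stem ends in a voiced consonant (*rab*, *febezvon*); -oz when the stem ends in a vowel (*bamu*, *lofe*).
Since the final sound of *apu* is /u/ (a vowel), it takes -oz, giving *apuoz*.
The final sound of *otob* is /b/, which is a voiced consonant, so the suffix is -ki, giving *otobki*.
The final sound of *ih* is /h/, which is a voiceless consonant, so the suffix is -an, giving *ihan*.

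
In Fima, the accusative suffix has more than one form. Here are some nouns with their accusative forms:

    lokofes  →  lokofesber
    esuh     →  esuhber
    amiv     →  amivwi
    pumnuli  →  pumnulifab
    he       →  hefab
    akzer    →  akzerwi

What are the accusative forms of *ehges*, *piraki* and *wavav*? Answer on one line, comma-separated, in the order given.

The suffix is conditioned by the final sound: -ber when the stem ends in a voiceless consonant (*lokofes*, *esuh*); -wi when the stem ends in a voiced consonant (*amiv*, *akzer*); -fab when the stem ends in a vowel (*pumnuli*, *he*).
Since the final sound of *ehges* is /s/ (a voiceless consonant), it takes -ber, giving *ehgesber*.
The final sound of *piraki* is /i/, which is a vowel, so the suffix is -fab, giving *pirakifab*.
*wavav* — final sound /v/ (a voiced consonant) → -wi → *wavavwi*.

ehgesber, pirakifab, wavavwi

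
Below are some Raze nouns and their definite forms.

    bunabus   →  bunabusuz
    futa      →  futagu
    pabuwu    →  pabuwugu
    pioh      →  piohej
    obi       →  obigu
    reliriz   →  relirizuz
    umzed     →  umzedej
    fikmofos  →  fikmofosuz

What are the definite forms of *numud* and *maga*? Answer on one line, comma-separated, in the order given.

numudej, magagu

The suffix is conditioned by the final sound: -uz when the stem ends in a sibilant (*bunabus*, *reliriz*, *fikmofos*); -ej when the stem ends in a non-sibilant consonant (*pioh*, *umzed*); -gu when the stem ends in a vowel (*futa*, *pabuwu*, *obi*).
*numud* — final sound /d/ (a non-sibilant consonant) → -ej → *numudej*.
*maga* — final sound /a/ (a vowel) → -gu → *magagu*.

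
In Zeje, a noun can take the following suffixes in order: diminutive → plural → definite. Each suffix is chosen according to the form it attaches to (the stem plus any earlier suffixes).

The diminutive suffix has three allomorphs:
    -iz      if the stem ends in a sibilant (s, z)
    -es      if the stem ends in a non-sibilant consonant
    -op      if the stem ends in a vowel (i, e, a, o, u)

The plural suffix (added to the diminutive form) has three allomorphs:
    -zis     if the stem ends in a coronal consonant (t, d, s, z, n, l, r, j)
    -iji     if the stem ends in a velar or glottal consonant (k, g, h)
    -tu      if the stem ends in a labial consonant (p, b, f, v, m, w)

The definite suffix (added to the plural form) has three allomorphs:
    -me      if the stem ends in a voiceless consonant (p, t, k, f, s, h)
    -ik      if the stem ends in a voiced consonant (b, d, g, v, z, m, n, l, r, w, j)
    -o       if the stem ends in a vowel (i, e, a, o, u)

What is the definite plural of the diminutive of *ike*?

*ike*: final sound = /e/, a vowel → -op → *ikeop*.
The diminutive form *ikeop*: final consonant = /p/, labial → -tu → *ikeoptu*.
The plural form *ikeoptu* — final sound /u/ (a vowel) → -o → *ikeoptuo*.

ikeoptuo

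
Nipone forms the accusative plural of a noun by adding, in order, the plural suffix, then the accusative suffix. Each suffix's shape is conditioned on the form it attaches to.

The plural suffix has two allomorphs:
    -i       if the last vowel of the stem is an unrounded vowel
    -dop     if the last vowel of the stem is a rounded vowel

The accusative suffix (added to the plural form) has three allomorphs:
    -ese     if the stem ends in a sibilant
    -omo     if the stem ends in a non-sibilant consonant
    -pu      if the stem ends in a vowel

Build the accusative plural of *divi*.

*divi* — last vowel /i/ (an unrounded vowel) → -i → *divii*.
The plural form *divii* — final sound /i/ (a vowel) → -pu → *diviipu*.

diviipu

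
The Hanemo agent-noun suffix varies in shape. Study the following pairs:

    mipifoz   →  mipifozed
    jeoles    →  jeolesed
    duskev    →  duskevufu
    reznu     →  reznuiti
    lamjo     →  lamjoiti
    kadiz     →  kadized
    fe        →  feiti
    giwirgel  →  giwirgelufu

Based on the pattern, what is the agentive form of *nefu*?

nefuiti

The alternation tracks the final sound of the stem — -ed when the stem ends in a sibilant (*mipifoz*, *jeoles*, *kadiz*); -ufu when the stem ends in a non-sibilant consonant (*duskev*, *giwirgel*); -iti when the stem ends in a vowel (*reznu*, *lamjo*, *fe*).
*nefu*: final sound = /u/, a vowel → -iti → *nefuiti*.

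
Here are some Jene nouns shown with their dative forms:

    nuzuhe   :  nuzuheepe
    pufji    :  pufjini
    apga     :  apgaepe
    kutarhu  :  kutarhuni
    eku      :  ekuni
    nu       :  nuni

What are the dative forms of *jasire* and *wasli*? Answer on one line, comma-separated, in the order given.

jasireepe, waslini

Looking at the last vowel of each stem: -ni when the last vowel of the stem is a high vowel (*pufji*, *kutarhu*, *eku*, *nu*); -epe when the last vowel of the stem is a non-high vowel (*nuzuhe*, *apga*).
Since the last vowel of *jasire* is /e/ (a non-high vowel), it takes -epe, giving *jasireepe*.
Since the last vowel of *wasli* is /i/ (a high vowel), it takes -ni, giving *waslini*.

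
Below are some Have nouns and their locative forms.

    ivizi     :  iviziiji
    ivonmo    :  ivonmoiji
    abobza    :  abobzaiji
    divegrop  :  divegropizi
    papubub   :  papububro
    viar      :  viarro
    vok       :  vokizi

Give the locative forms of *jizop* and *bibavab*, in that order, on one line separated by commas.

jizopizi, bibavabro

The suffix is conditioned by the final sound: -izi when the stem ends in a voiceless consonant (*divegrop*, *vok*); -ro when the stem ends in a voiced consonant (*papubub*, *viar*); -iji when the stem ends in a vowel (*ivizi*, *ivonmo*, *abobza*).
*jizop*: final sound = /p/, a voiceless consonant → -izi → *jizopizi*.
The final sound of *bibavab* is /b/, which is a voiced consonant, so the suffix is -ro, giving *bibavabro*.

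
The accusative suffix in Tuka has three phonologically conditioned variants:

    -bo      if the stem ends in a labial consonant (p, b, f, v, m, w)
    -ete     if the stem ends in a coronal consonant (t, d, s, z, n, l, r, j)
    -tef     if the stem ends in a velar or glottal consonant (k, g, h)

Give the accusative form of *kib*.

kibbo

Since the final consonant of *kib* is /b/ (labial), it takes -bo, giving *kibbo*.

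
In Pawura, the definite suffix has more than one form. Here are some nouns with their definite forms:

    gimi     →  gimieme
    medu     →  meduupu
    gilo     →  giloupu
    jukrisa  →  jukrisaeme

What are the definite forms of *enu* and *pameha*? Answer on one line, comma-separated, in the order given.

enuupu, pamehaeme

Looking at the last vowel of each stem: -upu when the last vowel of the stem is a rounded vowel (*medu*, *gilo*); -eme when the last vowel of the stem is an unrounded vowel (*gimi*, *jukrisa*).
*enu* — last vowel /u/ (a rounded vowel) → -upu → *enuupu*.
*pameha*: last vowel = /a/, an unrounded vowel → -eme → *pamehaeme*.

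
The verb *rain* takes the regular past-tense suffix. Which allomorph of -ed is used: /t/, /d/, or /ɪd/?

The stem *rain* ends in a voiced sound other than /d/.
The -ed suffix is realized as /ɪd/ after /t, d/; as /t/ after other voiceless consonants; and as /d/ after other voiced sounds.
So -ed on *rain* is pronounced /d/.

/d/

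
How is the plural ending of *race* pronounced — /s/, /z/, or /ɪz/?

/ɪz/

The stem *race* ends in a sibilant (/s, z, ʃ, ʒ, tʃ, dʒ/).
The plural suffix surfaces as /ɪz/ after sibilants, /s/ after other voiceless consonants, and /z/ after other voiced sounds.
So the plural -s on *race* is pronounced /ɪz/.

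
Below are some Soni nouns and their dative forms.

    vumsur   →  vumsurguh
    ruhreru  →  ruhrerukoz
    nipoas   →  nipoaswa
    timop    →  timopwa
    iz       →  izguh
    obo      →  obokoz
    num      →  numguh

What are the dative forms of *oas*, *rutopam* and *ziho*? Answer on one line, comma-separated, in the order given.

The alternation tracks the final sound of the stem — -wa when the stem ends in a voiceless consonant (*nipoas*, *timop*); -guh when the stem ends in a voiced consonant (*vumsur*, *iz*, *num*); -koz when the stem ends in a vowel (*ruhreru*, *obo*).
The final sound of *oas* is /s/, which is a voiceless consonant, so the suffix is -wa, giving *oaswa*.
The final sound of *rutopam* is /m/, which is a voiced consonant, so the suffix is -guh, giving *rutopamguh*.
Since the final sound of *ziho* is /o/ (a vowel), it takes -koz, giving *zihokoz*.

oaswa, rutopamguh, zihokoz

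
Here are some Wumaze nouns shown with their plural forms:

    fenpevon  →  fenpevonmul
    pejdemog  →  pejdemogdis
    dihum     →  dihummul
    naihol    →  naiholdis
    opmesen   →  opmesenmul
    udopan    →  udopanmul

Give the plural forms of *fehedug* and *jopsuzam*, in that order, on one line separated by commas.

fehedugdis, jopsuzammul

Looking at the final consonant of each stem: -mul when the stem ends in a nasal (*fenpevon*, *dihum*, *opmesen*, *udopan*); -dis when the stem ends in a non-nasal consonant (*pejdemog*, *naihol*).
Since the final consonant of *fehedug* is /g/ (non-nasal), it takes -dis, giving *fehedugdis*.
Since the final consonant of *jopsuzam* is /m/ (a nasal), it takes -mul, giving *jopsuzammul*.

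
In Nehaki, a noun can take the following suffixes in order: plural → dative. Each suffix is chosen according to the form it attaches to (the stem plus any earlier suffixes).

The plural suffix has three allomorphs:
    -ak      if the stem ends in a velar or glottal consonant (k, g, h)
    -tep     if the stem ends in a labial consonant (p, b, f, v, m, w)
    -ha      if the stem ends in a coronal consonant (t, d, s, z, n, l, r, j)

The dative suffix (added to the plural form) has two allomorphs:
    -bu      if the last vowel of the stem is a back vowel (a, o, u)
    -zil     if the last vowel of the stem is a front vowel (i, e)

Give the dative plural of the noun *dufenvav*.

dufenvavtepzil

The final consonant of *dufenvav* is /v/, which is labial, so the plural suffix is -tep, giving *dufenvavtep*.
The plural form *dufenvavtep* — last vowel /e/ (a front vowel) → -zil → *dufenvavtepzil*.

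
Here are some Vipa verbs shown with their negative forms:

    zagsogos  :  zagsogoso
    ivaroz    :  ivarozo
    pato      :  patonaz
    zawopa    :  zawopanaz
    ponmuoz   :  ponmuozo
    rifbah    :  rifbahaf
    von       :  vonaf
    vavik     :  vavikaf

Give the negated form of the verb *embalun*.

The suffix is conditioned by the final sound: -o when the stem ends in a sibilant (*zagsogos*, *ivaroz*, *ponmuoz*); -af when the stem ends in a non-sibilant consonant (*rifbah*, *von*, *vavik*); -naz when the stem ends in a vowel (*pato*, *zawopa*).
Since the final sound of *embalun* is /n/ (a non-sibilant consonant), it takes -af, giving *embalunaf*.

embalunaf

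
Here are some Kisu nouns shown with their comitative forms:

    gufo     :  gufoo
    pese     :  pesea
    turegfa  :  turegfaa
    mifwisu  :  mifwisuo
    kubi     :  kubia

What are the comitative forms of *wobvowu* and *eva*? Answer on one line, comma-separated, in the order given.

wobvowuo, evaa

Looking at the last vowel of each stem: -o when the last vowel of the stem is a rounded vowel (*gufo*, *mifwisu*); -a when the last vowel of the stem is an unrounded vowel (*pese*, *turegfa*, *kubi*).
Since the last vowel of *wobvowu* is /u/ (a rounded vowel), it takes -o, giving *wobvowuo*.
*eva*: last vowel = /a/, an unrounded vowel → -a → *evaa*.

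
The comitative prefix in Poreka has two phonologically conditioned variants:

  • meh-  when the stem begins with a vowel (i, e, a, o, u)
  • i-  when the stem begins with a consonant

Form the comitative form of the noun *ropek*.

iropek

The first sound of *ropek* is /r/, which is a consonant, so the prefix is i-, giving *iropek*.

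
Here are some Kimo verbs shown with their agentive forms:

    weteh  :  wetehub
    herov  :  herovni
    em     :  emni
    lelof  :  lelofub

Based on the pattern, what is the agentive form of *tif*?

tifub

The suffix is conditioned by the final consonant: -ub when the stem ends in a voiceless consonant (*weteh*, *lelof*); -ni when the stem ends in a voiced consonant (*herov*, *em*).
*tif* — final consonant /f/ (voiceless) → -ub → *tifub*.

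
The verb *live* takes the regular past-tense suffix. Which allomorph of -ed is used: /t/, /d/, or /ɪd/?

/d/

The stem *live* ends in a voiced sound other than /d/.
The -ed suffix is realized as /ɪd/ after /t, d/; as /t/ after other voiceless consonants; and as /d/ after other voiced sounds.
So -ed on *live* is pronounced /d/.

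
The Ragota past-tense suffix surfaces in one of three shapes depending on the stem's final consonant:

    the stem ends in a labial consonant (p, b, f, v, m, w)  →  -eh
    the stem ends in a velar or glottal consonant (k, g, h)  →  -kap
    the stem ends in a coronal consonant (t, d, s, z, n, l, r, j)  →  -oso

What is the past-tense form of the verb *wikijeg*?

wikijegkap

*wikijeg* — final consonant /g/ (velar/glottal) → -kap → *wikijegkap*.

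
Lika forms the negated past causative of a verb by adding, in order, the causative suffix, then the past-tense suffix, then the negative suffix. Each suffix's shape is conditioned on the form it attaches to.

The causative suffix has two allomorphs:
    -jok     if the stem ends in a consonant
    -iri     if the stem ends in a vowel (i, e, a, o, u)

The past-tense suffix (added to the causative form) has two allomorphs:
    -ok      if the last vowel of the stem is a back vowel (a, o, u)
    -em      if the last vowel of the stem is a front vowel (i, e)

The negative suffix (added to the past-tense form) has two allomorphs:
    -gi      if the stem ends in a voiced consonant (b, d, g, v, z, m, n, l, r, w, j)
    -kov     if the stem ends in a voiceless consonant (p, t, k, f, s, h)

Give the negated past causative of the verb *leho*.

*leho*: final sound = /o/, a vowel → -iri → *lehoiri*.
The last vowel of the causative form *lehoiri* is /i/, which is a front vowel, so the past-tense suffix is -em, giving *lehoiriem*.
Since the final consonant of the past-tense form *lehoiriem* is /m/ (voiced), it takes -gi, giving *lehoiriemgi*.

lehoiriemgi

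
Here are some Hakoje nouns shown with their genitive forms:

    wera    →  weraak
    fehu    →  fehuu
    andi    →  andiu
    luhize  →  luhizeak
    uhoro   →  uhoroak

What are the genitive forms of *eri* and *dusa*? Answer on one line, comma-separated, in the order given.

eriu, dusaak

Looking at the last vowel of each stem: -u when the last vowel of the stem is a high vowel (*fehu*, *andi*); -ak when the last vowel of the stem is a non-high vowel (*wera*, *luhize*, *uhoro*).
*eri*: last vowel = /i/, a high vowel → -u → *eriu*.
The last vowel of *dusa* is /a/, which is a non-high vowel, so the suffix is -ak, giving *dusaak*.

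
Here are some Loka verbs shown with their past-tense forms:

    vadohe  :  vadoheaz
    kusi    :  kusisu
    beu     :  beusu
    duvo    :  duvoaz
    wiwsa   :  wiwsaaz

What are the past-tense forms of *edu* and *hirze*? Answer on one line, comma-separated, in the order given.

The suffix is conditioned by the last vowel: -su when the last vowel of the stem is a high vowel (*kusi*, *beu*); -az when the last vowel of the stem is a non-high vowel (*vadohe*, *duvo*, *wiwsa*).
*edu* — last vowel /u/ (a high vowel) → -su → *edusu*.
*hirze*: last vowel = /e/, a non-high vowel → -az → *hirzeaz*.

edusu, hirzeaz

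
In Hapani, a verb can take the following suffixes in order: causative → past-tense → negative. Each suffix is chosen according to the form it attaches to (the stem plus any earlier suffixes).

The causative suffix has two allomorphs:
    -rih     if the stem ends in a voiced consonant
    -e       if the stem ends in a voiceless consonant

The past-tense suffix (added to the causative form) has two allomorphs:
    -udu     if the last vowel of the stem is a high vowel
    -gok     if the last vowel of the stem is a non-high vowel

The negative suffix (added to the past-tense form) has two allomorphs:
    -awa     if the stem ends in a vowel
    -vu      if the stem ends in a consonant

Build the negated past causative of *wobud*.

Since the final consonant of *wobud* is /d/ (voiced), it takes -rih, giving *wobudrih*.
The causative form *wobudrih*: last vowel = /i/, a high vowel → -udu → *wobudrihudu*.
The final sound of the past-tense form *wobudrihudu* is /u/, which is a vowel, so the negative suffix is -awa, giving *wobudrihuduawa*.

wobudrihuduawa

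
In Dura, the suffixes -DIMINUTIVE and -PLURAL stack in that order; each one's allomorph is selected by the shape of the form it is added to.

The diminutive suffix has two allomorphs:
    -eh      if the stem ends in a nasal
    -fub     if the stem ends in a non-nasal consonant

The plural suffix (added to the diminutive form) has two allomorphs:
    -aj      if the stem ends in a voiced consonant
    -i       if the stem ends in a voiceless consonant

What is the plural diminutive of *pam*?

pamehi

*pam*: final consonant = /m/, a nasal → -eh → *pameh*.
Since the final consonant of the diminutive form *pameh* is /h/ (voiceless), it takes -i, giving *pamehi*.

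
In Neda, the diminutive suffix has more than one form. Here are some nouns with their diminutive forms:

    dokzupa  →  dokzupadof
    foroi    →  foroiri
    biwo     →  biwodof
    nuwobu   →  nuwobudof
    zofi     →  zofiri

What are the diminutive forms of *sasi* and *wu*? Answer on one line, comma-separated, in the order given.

The suffix is conditioned by the last vowel: -ri when the last vowel of the stem is a front vowel (*foroi*, *zofi*); -dof when the last vowel of the stem is a back vowel (*dokzupa*, *biwo*, *nuwobu*).
*sasi*: last vowel = /i/, a front vowel → -ri → *sasiri*.
Since the last vowel of *wu* is /u/ (a back vowel), it takes -dof, giving *wudof*.

sasiri, wudof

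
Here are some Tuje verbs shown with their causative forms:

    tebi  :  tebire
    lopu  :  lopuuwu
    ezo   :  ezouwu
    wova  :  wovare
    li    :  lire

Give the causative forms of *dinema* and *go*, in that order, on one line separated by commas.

dinemare, gouwu

The pattern is rounding harmony: -uwu when the last vowel of the stem is a rounded vowel (*lopu*, *ezo*); -re when the last vowel of the stem is an unrounded vowel (*tebi*, *wova*, *li*).
*dinema* — last vowel /a/ (an unrounded vowel) → -re → *dinemare*.
The last vowel of *go* is /o/, which is a rounded vowel, so the suffix is -uwu, giving *gouwu*.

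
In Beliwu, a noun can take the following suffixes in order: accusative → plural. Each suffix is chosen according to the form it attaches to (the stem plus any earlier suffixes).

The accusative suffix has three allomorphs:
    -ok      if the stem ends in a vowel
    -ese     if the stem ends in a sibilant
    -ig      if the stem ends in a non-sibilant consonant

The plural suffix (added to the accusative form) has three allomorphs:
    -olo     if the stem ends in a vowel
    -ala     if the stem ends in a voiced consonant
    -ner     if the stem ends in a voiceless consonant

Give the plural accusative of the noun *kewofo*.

kewofookner

*kewofo* — final sound /o/ (a vowel) → -ok → *kewofook*.
Since the final sound of the accusative form *kewofook* is /k/ (a voiceless consonant), it takes -ner, giving *kewofookner*.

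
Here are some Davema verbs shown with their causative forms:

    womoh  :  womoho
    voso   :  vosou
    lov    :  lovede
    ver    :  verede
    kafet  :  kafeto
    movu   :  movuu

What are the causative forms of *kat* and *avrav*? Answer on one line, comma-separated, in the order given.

kato, avravede

The pattern is voicing of the final sound: -o when the stem ends in a voiceless consonant (*womoh*, *kafet*); -ede when the stem ends in a voiced consonant (*lov*, *ver*); -u when the stem ends in a vowel (*voso*, *movu*).
*kat*: final sound = /t/, a voiceless consonant → -o → *kato*.
*avrav* — final sound /v/ (a voiced consonant) → -ede → *avravede*.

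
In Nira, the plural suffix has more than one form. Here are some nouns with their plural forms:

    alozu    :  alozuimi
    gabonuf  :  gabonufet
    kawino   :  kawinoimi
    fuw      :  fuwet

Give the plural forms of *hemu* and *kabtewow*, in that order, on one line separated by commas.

hemuimi, kabtewowet

Looking at the final sound of each stem: -et when the stem ends in a consonant (*gabonuf*, *fuw*); -imi when the stem ends in a vowel (*alozu*, *kawino*).
*hemu* — final sound /u/ (a vowel) → -imi → *hemuimi*.
*kabtewow*: final sound = /w/, a consonant → -et → *kabtewowet*.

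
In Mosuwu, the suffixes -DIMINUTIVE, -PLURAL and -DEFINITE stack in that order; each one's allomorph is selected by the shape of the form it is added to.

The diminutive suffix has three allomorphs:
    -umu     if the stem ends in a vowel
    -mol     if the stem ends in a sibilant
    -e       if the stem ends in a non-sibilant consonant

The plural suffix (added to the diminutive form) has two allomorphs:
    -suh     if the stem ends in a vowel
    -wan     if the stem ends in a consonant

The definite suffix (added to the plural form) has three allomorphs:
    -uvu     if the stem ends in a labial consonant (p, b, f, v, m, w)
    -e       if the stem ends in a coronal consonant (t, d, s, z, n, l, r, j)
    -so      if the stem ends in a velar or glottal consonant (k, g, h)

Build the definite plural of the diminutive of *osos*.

ososmolwane

*osos*: final sound = /s/, a sibilant → -mol → *ososmol*.
The diminutive form *ososmol*: final sound = /l/, a consonant → -wan → *ososmolwan*.
The final consonant of the plural form *ososmolwan* is /n/, which is coronal, so the definite suffix is -e, giving *ososmolwane*.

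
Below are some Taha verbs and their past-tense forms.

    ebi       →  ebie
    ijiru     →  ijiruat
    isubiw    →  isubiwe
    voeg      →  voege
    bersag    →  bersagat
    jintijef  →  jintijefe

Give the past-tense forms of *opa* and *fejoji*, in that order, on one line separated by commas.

The pattern is front/back vowel harmony: -e when the last vowel of the stem is a front vowel (*ebi*, *isubiw*, *voeg*, *jintijef*); -at when the last vowel of the stem is a back vowel (*ijiru*, *bersag*).
The last vowel of *opa* is /a/, which is a back vowel, so the suffix is -at, giving *opaat*.
Since the last vowel of *fejoji* is /i/ (a front vowel), it takes -e, giving *fejojie*.

opaat, fejojie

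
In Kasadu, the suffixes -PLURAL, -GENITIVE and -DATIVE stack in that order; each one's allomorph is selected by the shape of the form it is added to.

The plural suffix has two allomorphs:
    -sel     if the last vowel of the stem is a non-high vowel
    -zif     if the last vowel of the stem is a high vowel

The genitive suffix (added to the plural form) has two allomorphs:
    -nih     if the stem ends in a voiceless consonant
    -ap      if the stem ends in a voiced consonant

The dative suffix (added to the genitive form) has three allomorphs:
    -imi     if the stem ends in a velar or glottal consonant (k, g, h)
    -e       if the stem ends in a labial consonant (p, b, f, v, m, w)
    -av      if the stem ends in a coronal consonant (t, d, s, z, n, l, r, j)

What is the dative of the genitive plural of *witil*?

witilzifnihimi

Since the last vowel of *witil* is /i/ (a high vowel), it takes -zif, giving *witilzif*.
The final consonant of the plural form *witilzif* is /f/, which is voiceless, so the genitive suffix is -nih, giving *witilzifnih*.
The genitive form *witilzifnih* — final consonant /h/ (velar/glottal) → -imi → *witilzifnihimi*.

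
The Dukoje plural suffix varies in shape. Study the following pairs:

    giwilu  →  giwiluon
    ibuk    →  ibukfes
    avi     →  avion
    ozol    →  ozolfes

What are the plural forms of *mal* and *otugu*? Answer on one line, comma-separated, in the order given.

malfes, otuguon

The pattern is consonant vs. vowel: -fes when the stem ends in a consonant (*ibuk*, *ozol*); -on when the stem ends in a vowel (*giwilu*, *avi*).
Since the final sound of *mal* is /l/ (a consonant), it takes -fes, giving *malfes*.
Since the final sound of *otugu* is /u/ (a vowel), it takes -on, giving *otuguon*.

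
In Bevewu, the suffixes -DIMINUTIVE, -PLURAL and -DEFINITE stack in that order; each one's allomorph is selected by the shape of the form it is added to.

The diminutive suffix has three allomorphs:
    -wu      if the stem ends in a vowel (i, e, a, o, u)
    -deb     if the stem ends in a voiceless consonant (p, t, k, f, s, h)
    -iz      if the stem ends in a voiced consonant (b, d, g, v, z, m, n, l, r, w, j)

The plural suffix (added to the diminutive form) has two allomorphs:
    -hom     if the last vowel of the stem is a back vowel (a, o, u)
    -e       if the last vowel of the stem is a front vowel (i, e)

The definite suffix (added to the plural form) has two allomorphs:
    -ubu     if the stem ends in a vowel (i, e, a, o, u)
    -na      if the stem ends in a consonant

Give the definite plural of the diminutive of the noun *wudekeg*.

*wudekeg*: final sound = /g/, a voiced consonant → -iz → *wudekegiz*.
The diminutive form *wudekegiz* — last vowel /i/ (a front vowel) → -e → *wudekegize*.
The plural form *wudekegize* — final sound /e/ (a vowel) → -ubu → *wudekegizeubu*.

wudekegizeubu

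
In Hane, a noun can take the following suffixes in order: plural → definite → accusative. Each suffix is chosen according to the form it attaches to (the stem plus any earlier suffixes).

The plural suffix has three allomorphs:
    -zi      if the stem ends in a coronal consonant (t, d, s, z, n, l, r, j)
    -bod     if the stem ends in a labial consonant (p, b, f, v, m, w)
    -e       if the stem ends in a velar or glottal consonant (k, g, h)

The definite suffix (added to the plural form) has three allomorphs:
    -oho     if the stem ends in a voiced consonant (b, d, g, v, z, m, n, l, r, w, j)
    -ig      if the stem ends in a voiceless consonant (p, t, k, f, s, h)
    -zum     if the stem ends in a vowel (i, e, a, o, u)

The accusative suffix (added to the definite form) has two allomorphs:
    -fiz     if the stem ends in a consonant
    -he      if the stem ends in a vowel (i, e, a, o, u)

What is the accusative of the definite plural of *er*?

*er* — final consonant /r/ (coronal) → -zi → *erzi*.
The plural form *erzi* — final sound /i/ (a vowel) → -zum → *erzizum*.
The definite form *erzizum*: final sound = /m/, a consonant → -fiz → *erzizumfiz*.

erzizumfiz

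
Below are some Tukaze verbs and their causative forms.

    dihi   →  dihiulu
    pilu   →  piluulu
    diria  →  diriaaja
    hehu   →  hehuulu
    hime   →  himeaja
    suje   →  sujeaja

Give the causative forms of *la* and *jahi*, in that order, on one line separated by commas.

The alternation tracks the last vowel of the stem — -ulu when the last vowel of the stem is a high vowel (*dihi*, *pilu*, *hehu*); -aja when the last vowel of the stem is a non-high vowel (*diria*, *hime*, *suje*).
The last vowel of *la* is /a/, which is a non-high vowel, so the suffix is -aja, giving *laaja*.
Since the last vowel of *jahi* is /i/ (a high vowel), it takes -ulu, giving *jahiulu*.

laaja, jahiulu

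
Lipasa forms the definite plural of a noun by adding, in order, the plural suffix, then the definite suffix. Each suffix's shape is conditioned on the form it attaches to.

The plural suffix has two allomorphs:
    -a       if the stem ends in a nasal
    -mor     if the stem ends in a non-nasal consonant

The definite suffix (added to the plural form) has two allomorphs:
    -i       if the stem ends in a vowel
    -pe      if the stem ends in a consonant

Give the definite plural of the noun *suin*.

Since the final consonant of *suin* is /n/ (a nasal), it takes -a, giving *suina*.
The final sound of the plural form *suina* is /a/, which is a vowel, so the definite suffix is -i, giving *suinai*.

suinai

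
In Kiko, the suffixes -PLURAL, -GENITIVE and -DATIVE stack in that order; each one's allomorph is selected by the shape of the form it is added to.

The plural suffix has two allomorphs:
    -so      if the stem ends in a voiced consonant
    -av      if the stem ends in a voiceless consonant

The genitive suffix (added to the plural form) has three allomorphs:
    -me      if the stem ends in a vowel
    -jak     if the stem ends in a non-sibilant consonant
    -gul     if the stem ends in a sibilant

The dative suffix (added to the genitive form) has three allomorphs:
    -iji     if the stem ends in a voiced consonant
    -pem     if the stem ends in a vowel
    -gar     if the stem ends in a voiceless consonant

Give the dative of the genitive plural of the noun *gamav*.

The final consonant of *gamav* is /v/, which is voiced, so the plural suffix is -so, giving *gamavso*.
The plural form *gamavso*: final sound = /o/, a vowel → -me → *gamavsome*.
The genitive form *gamavsome* — final sound /e/ (a vowel) → -pem → *gamavsomepem*.

gamavsomepem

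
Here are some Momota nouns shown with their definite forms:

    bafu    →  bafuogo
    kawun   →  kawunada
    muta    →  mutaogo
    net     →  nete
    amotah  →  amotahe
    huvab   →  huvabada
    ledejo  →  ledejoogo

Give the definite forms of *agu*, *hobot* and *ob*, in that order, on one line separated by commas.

The alternation tracks the final sound of the stem — -e when the stem ends in a voiceless consonant (*net*, *amotah*); -ada when the stem ends in a voiced consonant (*kawun*, *huvab*); -ogo when the stem ends in a vowel (*bafu*, *muta*, *ledejo*).
*agu* — final sound /u/ (a vowel) → -ogo → *aguogo*.
Since the final sound of *hobot* is /t/ (a voiceless consonant), it takes -e, giving *hobote*.
*ob*: final sound = /b/, a voiced consonant → -ada → *obada*.

aguogo, hobote, obada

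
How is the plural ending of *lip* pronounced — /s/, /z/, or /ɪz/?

The stem *lip* ends in a voiceless non-sibilant consonant.
The plural suffix surfaces as /ɪz/ after sibilants, /s/ after other voiceless consonants, and /z/ after other voiced sounds.
So the plural -s on *lip* is pronounced /s/.

/s/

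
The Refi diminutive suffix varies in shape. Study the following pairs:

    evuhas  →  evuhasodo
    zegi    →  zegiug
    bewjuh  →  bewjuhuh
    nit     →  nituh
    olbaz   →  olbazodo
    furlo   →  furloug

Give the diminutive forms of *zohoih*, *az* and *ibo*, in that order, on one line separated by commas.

Looking at the final sound of each stem: -odo when the stem ends in a sibilant (*evuhas*, *olbaz*); -uh when the stem ends in a non-sibilant consonant (*bewjuh*, *nit*); -ug when the stem ends in a vowel (*zegi*, *furlo*).
*zohoih*: final sound = /h/, a non-sibilant consonant → -uh → *zohoihuh*.
The final sound of *az* is /z/, which is a sibilant, so the suffix is -odo, giving *azodo*.
*ibo* — final sound /o/ (a vowel) → -ug → *iboug*.

zohoihuh, azodo, iboug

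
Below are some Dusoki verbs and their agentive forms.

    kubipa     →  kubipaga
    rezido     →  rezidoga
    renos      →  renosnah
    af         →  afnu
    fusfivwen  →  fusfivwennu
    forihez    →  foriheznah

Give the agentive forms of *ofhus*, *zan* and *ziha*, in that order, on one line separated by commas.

ofhusnah, zannu, zihaga

Looking at the final sound of each stem: -nah when the stem ends in a sibilant (*renos*, *forihez*); -nu when the stem ends in a non-sibilant consonant (*af*, *fusfivwen*); -ga when the stem ends in a vowel (*kubipa*, *rezido*).
The final sound of *ofhus* is /s/, which is a sibilant, so the suffix is -nah, giving *ofhusnah*.
The final sound of *zan* is /n/, which is a non-sibilant consonant, so the suffix is -nu, giving *zannu*.
The final sound of *ziha* is /a/, which is a vowel, so the suffix is -ga, giving *zihaga*.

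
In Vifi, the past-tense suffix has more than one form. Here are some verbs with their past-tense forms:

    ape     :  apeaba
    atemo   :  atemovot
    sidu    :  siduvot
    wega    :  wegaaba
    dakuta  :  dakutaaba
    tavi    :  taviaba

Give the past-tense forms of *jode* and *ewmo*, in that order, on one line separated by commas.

jodeaba, ewmovot

The suffix is conditioned by the last vowel: -vot when the last vowel of the stem is a rounded vowel (*atemo*, *sidu*); -aba when the last vowel of the stem is an unrounded vowel (*ape*, *wega*, *dakuta*, *tavi*).
*jode* — last vowel /e/ (an unrounded vowel) → -aba → *jodeaba*.
*ewmo*: last vowel = /o/, a rounded vowel → -vot → *ewmovot*.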